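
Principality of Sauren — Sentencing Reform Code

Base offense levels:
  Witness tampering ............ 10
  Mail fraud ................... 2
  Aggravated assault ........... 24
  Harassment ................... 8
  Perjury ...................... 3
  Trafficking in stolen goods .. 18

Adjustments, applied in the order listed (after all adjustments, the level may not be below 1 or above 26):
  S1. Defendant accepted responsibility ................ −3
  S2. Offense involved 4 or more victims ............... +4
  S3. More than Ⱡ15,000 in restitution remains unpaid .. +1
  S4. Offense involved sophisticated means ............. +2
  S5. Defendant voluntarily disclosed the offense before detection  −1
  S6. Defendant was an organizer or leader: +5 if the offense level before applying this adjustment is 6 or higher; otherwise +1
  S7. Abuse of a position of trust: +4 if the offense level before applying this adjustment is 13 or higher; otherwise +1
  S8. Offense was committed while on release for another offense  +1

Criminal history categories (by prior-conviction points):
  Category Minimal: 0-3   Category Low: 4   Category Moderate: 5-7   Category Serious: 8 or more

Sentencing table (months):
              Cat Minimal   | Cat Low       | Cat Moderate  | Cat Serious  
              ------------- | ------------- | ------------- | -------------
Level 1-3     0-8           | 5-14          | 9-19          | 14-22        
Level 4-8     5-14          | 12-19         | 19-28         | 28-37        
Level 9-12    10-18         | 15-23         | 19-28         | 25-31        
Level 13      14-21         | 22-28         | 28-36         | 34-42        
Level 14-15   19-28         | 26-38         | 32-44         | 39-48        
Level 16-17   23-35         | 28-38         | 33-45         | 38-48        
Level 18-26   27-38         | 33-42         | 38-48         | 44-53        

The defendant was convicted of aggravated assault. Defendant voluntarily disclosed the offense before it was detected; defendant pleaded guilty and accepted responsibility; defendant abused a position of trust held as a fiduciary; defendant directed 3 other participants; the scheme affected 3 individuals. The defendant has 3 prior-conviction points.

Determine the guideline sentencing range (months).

Base offense level for aggravated assault: 24.
S1 applies: 24 − 3 = 21.
S2 does not apply.
S4 does not apply.
S5 applies: 21 − 1 = 20.
S6 applies (level before this adjustment is 20 ≥ 6, so +5): 20 + 5 = 25.
S7 applies (level before this adjustment is 25 ≥ 13, so +4): 25 + 4 = 29.
Level 29 exceeds the maximum of 26; capped at 26.
Final offense level: 26.
Criminal history: 3 prior points → Category Minimal (0-3).
Level 26 falls in the 18-26 band.
Grid: Level 18-26 × Category Minimal = 27-38 months.

27-38 months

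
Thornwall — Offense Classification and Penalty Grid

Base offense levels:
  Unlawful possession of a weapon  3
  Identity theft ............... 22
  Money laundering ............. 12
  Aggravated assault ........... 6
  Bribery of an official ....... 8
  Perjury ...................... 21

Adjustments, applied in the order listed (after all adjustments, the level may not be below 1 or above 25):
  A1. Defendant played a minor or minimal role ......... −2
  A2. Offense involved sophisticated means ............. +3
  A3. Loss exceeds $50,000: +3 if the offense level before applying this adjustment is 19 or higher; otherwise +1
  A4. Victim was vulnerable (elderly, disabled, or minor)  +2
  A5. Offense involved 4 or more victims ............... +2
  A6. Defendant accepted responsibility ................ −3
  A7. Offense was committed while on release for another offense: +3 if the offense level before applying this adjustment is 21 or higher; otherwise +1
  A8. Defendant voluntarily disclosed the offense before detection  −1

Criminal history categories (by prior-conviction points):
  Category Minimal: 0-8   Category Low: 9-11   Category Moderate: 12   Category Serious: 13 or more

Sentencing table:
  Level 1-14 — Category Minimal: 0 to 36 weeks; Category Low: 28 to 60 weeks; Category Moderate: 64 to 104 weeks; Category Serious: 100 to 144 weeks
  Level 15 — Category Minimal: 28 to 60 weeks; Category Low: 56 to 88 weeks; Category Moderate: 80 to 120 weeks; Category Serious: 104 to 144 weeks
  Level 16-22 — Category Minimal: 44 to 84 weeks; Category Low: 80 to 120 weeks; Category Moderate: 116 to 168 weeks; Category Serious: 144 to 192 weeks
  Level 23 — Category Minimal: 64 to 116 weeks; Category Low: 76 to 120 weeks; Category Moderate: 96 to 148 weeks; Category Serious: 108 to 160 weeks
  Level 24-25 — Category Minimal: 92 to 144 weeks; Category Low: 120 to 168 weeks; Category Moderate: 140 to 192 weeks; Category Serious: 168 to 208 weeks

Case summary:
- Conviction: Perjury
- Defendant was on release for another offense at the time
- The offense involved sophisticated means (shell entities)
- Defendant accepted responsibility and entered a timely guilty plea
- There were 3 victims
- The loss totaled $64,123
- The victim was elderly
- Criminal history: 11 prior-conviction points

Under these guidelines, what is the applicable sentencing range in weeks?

Base offense level for perjury: 21.
A2 applies: 21 + 3 = 24.
A3 applies (level before this adjustment is 24 ≥ 19, so +3): 24 + 3 = 27.
A4 applies: 27 + 2 = 29.
A5 does not apply.
A6 applies: 29 − 3 = 26.
A7 applies (level before this adjustment is 26 ≥ 21, so +3): 26 + 3 = 29.
Level 29 exceeds the maximum of 25; capped at 25.
Final offense level: 25.
Criminal history: 11 prior points → Category Low (9-11).
Level 25 falls in the 24-25 band.
Grid: Level 24-25 × Category Low = 120-168 weeks.

120-168 weeks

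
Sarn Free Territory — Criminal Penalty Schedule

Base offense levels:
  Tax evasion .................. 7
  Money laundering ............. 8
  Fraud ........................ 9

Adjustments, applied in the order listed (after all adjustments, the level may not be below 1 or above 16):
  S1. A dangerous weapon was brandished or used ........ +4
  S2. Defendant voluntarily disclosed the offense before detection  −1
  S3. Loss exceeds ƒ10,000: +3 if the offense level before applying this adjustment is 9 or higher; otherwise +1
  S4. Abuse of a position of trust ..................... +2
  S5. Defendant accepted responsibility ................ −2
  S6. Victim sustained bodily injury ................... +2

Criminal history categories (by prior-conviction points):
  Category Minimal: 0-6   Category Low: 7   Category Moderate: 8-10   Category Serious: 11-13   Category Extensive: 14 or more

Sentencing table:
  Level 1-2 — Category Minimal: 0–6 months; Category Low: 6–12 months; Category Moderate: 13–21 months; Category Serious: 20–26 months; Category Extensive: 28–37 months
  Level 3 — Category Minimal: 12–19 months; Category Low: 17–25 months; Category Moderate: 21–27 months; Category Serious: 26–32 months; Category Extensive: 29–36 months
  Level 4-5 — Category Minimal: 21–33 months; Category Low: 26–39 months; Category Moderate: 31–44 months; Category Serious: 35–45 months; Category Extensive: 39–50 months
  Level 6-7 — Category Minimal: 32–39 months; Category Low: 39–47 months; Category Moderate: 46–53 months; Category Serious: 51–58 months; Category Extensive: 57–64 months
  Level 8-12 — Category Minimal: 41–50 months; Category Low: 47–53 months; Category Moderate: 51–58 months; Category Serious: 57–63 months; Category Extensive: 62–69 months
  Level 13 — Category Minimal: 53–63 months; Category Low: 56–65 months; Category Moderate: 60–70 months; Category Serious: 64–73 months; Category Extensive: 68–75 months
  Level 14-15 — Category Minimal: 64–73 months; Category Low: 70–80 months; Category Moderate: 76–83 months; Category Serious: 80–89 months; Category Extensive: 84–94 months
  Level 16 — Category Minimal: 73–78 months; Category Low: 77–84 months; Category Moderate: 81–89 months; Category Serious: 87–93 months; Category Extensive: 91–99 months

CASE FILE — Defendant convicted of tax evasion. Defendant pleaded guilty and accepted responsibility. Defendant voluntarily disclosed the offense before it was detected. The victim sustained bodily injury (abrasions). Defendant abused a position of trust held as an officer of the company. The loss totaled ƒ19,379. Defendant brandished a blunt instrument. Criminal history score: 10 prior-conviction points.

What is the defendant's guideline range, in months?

Base offense level for tax evasion: 7.
S1 applies: 7 + 4 = 11.
S2 applies: 11 − 1 = 10.
S3 applies (level before this adjustment is 10 ≥ 9, so +3): 10 + 3 = 13.
S4 applies: 13 + 2 = 15.
S5 applies: 15 − 2 = 13.
S6 applies: 13 + 2 = 15.
Final offense level: 15.
Criminal history: 10 prior points → Category Moderate (8-10).
Level 15 falls in the 14-15 band.
Grid: Level 14-15 × Category Moderate = 76-83 months.

76-83 months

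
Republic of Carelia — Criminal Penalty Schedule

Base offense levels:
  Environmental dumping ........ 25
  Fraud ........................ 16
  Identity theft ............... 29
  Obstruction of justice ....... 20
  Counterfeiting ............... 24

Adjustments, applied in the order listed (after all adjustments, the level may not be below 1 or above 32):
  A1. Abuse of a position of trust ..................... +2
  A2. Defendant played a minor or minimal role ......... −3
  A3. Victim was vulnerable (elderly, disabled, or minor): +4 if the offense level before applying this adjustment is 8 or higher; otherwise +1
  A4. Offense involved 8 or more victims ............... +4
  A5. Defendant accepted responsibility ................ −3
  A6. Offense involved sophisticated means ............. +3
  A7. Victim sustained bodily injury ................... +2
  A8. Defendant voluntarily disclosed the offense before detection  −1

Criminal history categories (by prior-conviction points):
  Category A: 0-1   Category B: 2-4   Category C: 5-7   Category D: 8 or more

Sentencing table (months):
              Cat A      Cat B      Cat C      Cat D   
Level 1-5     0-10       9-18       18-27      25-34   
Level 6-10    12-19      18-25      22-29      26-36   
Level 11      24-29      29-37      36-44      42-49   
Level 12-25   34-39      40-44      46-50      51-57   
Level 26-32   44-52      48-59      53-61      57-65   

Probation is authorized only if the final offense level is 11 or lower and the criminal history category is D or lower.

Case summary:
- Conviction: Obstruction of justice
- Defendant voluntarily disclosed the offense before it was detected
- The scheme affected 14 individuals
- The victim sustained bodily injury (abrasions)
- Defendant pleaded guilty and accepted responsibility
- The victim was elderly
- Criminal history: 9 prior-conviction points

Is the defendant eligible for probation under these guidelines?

Base offense level for obstruction of justice: 20.
A3 applies (level before this adjustment is 20 ≥ 8, so +4): 20 + 4 = 24.
A4 applies: 24 + 4 = 28.
A5 applies: 28 − 3 = 25.
A7 applies: 25 + 2 = 27.
A8 applies: 27 − 1 = 26.
Final offense level: 26.
Criminal history: 9 prior points → Category D (8+).
Level 26 falls in the 26-32 band.
Grid: Level 26-32 × Category D = 57-65 months.
Probation check: level 26 > 11 and category D ≤ D → not eligible.

No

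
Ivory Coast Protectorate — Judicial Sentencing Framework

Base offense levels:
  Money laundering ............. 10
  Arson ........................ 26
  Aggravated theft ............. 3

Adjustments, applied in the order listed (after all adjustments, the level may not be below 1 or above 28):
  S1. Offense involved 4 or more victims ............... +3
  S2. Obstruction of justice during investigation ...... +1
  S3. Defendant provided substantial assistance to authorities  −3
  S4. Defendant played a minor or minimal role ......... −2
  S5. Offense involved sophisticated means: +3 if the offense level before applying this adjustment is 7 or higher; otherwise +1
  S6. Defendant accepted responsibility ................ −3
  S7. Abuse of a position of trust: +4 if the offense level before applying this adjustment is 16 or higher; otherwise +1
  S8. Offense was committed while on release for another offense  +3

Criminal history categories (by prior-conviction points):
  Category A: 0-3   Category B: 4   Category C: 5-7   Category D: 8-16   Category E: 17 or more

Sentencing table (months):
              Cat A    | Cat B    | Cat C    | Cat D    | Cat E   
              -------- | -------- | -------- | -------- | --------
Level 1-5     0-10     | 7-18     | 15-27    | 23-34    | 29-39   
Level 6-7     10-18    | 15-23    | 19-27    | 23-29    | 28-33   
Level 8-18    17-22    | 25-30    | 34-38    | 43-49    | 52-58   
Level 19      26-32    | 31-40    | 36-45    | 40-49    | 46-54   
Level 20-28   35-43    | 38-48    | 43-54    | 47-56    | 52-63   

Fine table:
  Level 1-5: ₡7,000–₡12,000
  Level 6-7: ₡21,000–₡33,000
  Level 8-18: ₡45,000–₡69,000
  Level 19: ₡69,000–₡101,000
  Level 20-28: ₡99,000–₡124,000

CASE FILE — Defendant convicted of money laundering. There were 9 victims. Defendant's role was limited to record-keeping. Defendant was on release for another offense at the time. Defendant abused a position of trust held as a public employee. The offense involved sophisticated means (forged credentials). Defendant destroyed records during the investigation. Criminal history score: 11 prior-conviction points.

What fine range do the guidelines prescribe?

Base offense level for money laundering: 10.
S1 applies: 10 + 3 = 13.
S2 applies: 13 + 1 = 14.
S3 does not apply.
S4 applies: 14 − 2 = 12.
S5 applies (level before this adjustment is 12 ≥ 7, so +3): 12 + 3 = 15.
S6 does not apply.
S7 applies (level before this adjustment is 15 < 16, so +1): 15 + 1 = 16.
S8 applies: 16 + 3 = 19.
Final offense level: 19.
Level 19 falls in the 19 band.
Fine table: Level 19 → ₡69,000–₡101,000.

₡69,000–₡101,000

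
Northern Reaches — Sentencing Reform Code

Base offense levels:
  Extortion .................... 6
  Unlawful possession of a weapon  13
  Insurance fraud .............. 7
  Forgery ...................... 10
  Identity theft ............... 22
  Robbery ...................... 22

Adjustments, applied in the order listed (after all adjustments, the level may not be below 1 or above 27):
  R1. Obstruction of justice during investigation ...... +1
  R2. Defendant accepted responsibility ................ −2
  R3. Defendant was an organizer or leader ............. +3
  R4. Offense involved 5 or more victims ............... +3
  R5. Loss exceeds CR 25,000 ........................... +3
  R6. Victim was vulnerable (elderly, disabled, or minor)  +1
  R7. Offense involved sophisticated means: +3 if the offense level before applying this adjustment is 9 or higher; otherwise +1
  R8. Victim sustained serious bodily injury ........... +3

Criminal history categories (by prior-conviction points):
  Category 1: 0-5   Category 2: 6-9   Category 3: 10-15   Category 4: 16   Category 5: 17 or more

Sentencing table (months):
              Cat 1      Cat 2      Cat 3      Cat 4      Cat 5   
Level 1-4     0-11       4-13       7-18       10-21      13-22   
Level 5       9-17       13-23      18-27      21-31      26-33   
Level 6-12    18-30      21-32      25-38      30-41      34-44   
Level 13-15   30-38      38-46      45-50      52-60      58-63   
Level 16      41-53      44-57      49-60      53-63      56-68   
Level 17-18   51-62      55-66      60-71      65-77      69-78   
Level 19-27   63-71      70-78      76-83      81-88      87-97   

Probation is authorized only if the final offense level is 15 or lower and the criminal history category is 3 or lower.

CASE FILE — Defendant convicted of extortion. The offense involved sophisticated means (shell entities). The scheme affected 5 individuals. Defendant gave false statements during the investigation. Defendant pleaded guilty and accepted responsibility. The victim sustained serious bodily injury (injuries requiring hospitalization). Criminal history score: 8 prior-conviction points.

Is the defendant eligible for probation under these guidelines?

Base offense level for extortion: 6.
R1 applies: 6 + 1 = 7.
R2 applies: 7 − 2 = 5.
R4 applies: 5 + 3 = 8.
R6 does not apply.
R7 applies (level before this adjustment is 8 < 9, so +1): 8 + 1 = 9.
R8 applies: 9 + 3 = 12.
Final offense level: 12.
Criminal history: 8 prior points → Category 2 (6-9).
Level 12 falls in the 6-12 band.
Grid: Level 6-12 × Category 2 = 21-32 months.
Probation check: level 12 ≤ 15 and category 2 ≤ 3 → eligible.

Yes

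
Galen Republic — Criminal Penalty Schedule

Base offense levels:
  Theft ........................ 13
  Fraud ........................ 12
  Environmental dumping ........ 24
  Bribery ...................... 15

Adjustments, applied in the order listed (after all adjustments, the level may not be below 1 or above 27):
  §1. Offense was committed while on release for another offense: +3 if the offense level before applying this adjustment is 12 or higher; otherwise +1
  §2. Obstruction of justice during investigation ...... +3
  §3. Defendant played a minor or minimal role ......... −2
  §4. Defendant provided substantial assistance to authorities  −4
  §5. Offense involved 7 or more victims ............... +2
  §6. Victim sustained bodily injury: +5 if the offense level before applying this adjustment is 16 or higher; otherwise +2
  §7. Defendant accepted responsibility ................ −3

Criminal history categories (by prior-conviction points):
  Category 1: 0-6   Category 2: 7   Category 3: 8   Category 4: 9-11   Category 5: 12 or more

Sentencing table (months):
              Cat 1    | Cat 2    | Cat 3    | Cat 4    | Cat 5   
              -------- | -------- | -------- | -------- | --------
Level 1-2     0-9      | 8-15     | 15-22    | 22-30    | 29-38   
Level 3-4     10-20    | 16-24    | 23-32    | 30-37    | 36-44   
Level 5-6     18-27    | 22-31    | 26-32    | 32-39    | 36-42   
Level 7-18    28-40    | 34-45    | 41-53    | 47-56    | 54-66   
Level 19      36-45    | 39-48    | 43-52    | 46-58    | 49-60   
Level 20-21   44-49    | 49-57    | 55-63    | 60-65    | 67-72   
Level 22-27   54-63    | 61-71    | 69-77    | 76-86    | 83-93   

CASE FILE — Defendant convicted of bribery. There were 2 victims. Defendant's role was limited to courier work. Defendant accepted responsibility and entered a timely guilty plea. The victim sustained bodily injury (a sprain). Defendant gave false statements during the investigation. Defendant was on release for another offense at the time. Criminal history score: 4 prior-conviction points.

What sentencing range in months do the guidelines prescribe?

Base offense level for bribery: 15.
§1 applies (level before this adjustment is 15 ≥ 12, so +3): 15 + 3 = 18.
§2 applies: 18 + 3 = 21.
§3 applies: 21 − 2 = 19.
§4 does not apply.
§5 does not apply.
§6 applies (level before this adjustment is 19 ≥ 16, so +5): 19 + 5 = 24.
§7 applies: 24 − 3 = 21.
Final offense level: 21.
Criminal history: 4 prior points → Category 1 (0-6).
Level 21 falls in the 20-21 band.
Grid: Level 20-21 × Category 1 = 44-49 months.

44-49 months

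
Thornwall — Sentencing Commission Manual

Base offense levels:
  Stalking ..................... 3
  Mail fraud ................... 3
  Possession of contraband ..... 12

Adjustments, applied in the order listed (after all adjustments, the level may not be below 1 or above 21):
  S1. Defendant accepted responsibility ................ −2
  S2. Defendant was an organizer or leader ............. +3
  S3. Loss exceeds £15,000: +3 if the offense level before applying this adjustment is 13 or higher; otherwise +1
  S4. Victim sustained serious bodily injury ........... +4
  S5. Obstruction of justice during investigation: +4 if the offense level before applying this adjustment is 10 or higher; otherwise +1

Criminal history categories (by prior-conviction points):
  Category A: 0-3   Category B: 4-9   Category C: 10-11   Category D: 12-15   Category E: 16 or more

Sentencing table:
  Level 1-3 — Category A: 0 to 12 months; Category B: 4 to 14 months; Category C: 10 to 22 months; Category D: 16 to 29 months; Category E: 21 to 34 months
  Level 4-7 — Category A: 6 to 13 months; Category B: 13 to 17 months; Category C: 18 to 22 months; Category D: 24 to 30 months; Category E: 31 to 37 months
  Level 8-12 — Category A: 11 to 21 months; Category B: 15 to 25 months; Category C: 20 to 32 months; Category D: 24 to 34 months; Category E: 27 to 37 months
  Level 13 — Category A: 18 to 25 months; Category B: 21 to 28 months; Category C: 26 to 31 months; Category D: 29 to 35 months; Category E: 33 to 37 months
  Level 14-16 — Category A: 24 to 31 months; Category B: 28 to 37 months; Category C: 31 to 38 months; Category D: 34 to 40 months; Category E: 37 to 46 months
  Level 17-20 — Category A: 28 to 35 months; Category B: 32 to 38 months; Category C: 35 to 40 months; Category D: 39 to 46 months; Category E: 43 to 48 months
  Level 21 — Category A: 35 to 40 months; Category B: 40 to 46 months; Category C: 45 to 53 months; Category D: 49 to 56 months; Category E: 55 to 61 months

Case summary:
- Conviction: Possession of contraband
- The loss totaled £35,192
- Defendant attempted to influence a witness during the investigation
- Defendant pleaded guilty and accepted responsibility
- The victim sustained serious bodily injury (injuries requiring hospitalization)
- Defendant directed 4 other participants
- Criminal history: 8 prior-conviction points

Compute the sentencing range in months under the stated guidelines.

40-46 months

Base offense level for possession of contraband: 12.
S1 applies: 12 − 2 = 10.
S2 applies: 10 + 3 = 13.
S3 applies (level before this adjustment is 13 ≥ 13, so +3): 13 + 3 = 16.
S4 applies: 16 + 4 = 20.
S5 applies (level before this adjustment is 20 ≥ 10, so +4): 20 + 4 = 24.
Level 24 exceeds the maximum of 21; capped at 21.
Final offense level: 21.
Criminal history: 8 prior points → Category B (4-9).
Level 21 falls in the 21 band.
Grid: Level 21 × Category B = 40-46 months.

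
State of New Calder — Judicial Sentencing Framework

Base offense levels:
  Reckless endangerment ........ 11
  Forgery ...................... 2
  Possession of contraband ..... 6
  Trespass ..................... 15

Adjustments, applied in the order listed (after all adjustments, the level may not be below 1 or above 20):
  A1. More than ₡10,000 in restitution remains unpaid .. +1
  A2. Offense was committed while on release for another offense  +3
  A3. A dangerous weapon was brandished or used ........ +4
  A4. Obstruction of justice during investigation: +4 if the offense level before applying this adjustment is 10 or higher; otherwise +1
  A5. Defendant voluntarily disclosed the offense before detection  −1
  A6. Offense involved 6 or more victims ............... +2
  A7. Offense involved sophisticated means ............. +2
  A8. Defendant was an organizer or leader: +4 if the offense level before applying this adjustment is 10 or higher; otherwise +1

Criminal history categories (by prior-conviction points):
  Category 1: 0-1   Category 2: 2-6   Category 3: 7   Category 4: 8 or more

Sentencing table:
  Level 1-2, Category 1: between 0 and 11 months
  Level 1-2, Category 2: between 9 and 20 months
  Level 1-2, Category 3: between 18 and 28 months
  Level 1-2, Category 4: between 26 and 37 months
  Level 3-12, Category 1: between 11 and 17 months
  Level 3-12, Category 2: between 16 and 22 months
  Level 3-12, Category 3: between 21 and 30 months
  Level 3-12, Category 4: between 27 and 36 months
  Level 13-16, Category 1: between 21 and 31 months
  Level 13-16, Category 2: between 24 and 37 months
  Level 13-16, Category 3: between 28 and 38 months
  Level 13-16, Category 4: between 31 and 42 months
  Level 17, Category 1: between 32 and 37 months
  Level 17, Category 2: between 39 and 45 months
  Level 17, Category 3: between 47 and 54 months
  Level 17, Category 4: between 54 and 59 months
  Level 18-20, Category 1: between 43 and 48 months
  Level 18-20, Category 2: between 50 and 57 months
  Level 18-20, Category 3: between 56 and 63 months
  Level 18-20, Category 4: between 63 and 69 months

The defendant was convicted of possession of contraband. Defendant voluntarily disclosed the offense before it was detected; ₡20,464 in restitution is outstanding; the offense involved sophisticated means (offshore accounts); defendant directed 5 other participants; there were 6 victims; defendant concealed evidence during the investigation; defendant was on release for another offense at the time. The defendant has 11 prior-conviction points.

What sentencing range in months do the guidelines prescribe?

Base offense level for possession of contraband: 6.
A1 applies: 6 + 1 = 7.
A2 applies: 7 + 3 = 10.
A4 applies (level before this adjustment is 10 ≥ 10, so +4): 10 + 4 = 14.
A5 applies: 14 − 1 = 13.
A6 applies: 13 + 2 = 15.
A7 applies: 15 + 2 = 17.
A8 applies (level before this adjustment is 17 ≥ 10, so +4): 17 + 4 = 21.
Level 21 exceeds the maximum of 20; capped at 20.
Final offense level: 20.
Criminal history: 11 prior points → Category 4 (8+).
Level 20 falls in the 18-20 band.
Grid: Level 18-20 × Category 4 = 63-69 months.

63-69 months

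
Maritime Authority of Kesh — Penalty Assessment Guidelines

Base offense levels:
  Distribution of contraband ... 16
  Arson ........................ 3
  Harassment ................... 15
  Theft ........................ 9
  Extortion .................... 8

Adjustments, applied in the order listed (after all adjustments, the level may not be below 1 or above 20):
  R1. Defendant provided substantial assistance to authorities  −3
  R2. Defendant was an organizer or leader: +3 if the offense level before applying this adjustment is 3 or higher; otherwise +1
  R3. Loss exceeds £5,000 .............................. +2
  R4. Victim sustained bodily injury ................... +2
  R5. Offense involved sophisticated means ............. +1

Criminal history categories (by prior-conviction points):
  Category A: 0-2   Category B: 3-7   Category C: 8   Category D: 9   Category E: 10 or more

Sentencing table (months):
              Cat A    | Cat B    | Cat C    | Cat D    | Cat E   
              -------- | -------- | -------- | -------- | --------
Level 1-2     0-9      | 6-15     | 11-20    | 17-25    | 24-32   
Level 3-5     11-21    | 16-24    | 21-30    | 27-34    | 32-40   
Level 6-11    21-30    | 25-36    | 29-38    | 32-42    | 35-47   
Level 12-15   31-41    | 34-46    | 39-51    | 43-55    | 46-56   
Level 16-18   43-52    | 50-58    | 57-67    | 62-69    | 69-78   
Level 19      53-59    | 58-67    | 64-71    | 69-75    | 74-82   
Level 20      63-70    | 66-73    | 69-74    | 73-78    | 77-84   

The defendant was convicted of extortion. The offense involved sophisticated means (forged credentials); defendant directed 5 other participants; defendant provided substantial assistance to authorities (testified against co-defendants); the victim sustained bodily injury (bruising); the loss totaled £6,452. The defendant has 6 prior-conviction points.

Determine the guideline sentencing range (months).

34-46 months

Base offense level for extortion: 8.
R1 applies: 8 − 3 = 5.
R2 applies (level before this adjustment is 5 ≥ 3, so +3): 5 + 3 = 8.
R3 applies: 8 + 2 = 10.
R4 applies: 10 + 2 = 12.
R5 applies: 12 + 1 = 13.
Final offense level: 13.
Criminal history: 6 prior points → Category B (3-7).
Level 13 falls in the 12-15 band.
Grid: Level 12-15 × Category B = 34-46 months.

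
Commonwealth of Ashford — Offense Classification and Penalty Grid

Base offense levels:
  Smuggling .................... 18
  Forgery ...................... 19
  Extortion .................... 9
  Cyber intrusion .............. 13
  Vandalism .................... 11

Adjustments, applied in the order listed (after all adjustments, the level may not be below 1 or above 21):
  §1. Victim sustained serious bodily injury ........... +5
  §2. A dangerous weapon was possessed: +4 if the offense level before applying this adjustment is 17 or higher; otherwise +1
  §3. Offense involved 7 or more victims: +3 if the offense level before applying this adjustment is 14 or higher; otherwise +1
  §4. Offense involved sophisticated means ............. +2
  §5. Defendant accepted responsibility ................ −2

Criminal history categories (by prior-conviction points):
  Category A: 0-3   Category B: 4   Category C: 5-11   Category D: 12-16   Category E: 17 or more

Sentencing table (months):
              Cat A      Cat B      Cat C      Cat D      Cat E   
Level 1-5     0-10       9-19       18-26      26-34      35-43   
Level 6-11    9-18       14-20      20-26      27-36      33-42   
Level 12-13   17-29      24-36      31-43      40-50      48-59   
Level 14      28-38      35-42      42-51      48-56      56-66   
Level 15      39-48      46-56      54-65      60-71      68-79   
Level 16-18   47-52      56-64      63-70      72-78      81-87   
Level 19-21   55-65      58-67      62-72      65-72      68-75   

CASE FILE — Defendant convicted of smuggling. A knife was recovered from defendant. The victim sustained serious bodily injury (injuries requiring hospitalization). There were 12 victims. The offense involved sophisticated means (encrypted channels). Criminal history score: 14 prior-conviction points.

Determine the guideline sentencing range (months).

65-72 months

Base offense level for smuggling: 18.
§1 applies: 18 + 5 = 23.
§2 applies (level before this adjustment is 23 ≥ 17, so +4): 23 + 4 = 27.
§3 applies (level before this adjustment is 27 ≥ 14, so +3): 27 + 3 = 30.
§4 applies: 30 + 2 = 32.
Level 32 exceeds the maximum of 21; capped at 21.
Final offense level: 21.
Criminal history: 14 prior points → Category D (12-16).
Level 21 falls in the 19-21 band.
Grid: Level 19-21 × Category D = 65-72 months.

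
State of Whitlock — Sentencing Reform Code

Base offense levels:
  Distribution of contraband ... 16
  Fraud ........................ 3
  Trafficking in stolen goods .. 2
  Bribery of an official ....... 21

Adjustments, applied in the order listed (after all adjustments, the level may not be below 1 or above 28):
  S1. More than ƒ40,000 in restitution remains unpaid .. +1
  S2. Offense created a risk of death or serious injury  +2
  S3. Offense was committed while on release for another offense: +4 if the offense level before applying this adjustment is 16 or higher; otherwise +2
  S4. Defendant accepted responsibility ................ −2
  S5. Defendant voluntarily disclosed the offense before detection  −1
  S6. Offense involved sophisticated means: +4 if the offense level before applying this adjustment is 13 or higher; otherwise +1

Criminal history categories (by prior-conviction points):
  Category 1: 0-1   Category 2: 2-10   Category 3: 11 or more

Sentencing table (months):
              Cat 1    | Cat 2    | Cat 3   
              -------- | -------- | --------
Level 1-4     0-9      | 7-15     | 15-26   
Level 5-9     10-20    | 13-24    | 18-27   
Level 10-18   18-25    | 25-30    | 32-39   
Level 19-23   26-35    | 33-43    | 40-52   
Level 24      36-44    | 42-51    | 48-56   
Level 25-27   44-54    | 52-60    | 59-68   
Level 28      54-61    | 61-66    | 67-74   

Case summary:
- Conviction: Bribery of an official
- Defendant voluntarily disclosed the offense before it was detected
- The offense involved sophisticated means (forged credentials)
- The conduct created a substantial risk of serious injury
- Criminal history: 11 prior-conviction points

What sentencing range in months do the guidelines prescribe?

59-68 months

Base offense level for bribery of an official: 21.
S2 applies: 21 + 2 = 23.
S5 applies: 23 − 1 = 22.
S6 applies (level before this adjustment is 22 ≥ 13, so +4): 22 + 4 = 26.
Final offense level: 26.
Criminal history: 11 prior points → Category 3 (11+).
Level 26 falls in the 25-27 band.
Grid: Level 25-27 × Category 3 = 59-68 months.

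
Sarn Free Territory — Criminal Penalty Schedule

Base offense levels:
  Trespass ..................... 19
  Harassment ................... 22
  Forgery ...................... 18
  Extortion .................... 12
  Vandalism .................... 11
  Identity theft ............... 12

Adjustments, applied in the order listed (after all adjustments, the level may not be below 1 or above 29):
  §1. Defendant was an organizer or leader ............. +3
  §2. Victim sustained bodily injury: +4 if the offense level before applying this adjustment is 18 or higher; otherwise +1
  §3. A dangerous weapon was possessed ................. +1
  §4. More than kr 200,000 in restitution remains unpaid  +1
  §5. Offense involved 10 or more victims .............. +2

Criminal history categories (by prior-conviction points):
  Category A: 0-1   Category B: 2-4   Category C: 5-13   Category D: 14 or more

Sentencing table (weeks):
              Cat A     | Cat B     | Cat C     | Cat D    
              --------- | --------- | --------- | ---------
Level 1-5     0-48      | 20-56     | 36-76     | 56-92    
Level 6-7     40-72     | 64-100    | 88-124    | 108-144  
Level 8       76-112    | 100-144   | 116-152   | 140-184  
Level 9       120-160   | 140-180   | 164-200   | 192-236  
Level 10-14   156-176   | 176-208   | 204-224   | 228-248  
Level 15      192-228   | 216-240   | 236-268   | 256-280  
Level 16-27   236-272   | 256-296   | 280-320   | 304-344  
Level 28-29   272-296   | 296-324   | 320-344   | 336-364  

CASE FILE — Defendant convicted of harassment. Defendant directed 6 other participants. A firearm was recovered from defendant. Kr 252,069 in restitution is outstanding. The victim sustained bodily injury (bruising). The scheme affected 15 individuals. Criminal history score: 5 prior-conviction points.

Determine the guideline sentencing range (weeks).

320-344 weeks

Base offense level for harassment: 22.
§1 applies: 22 + 3 = 25.
§2 applies (level before this adjustment is 25 ≥ 18, so +4): 25 + 4 = 29.
§3 applies: 29 + 1 = 30.
§4 applies: 30 + 1 = 31.
§5 applies: 31 + 2 = 33.
Level 33 exceeds the maximum of 29; capped at 29.
Final offense level: 29.
Criminal history: 5 prior points → Category C (5-13).
Level 29 falls in the 28-29 band.
Grid: Level 28-29 × Category C = 320-344 weeks.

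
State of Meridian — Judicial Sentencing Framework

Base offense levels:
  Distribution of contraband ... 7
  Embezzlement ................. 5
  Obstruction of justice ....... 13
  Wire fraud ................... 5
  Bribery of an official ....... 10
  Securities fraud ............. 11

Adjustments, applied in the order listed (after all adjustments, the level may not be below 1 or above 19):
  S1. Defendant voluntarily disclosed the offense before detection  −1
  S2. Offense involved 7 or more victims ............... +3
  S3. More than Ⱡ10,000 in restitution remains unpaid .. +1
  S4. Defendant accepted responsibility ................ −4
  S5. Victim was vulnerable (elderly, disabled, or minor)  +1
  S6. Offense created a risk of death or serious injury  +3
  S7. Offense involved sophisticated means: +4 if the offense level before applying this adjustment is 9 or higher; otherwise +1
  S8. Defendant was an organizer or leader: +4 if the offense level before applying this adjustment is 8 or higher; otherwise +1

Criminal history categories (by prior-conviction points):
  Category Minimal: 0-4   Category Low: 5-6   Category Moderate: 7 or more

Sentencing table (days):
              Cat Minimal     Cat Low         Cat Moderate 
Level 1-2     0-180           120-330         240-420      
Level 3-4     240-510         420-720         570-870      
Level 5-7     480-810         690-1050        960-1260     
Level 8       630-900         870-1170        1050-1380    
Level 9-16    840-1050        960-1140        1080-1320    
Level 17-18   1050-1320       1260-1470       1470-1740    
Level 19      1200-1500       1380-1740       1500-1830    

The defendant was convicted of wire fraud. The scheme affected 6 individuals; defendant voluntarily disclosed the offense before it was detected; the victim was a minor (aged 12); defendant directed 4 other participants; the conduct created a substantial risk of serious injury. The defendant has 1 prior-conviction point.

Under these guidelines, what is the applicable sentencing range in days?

Base offense level for wire fraud: 5.
S1 applies: 5 − 1 = 4.
S2 does not apply.
S3 does not apply.
S5 applies: 4 + 1 = 5.
S6 applies: 5 + 3 = 8.
S7 does not apply.
S8 applies (level before this adjustment is 8 ≥ 8, so +4): 8 + 4 = 12.
Final offense level: 12.
Criminal history: 1 prior point → Category Minimal (0-4).
Level 12 falls in the 9-16 band.
Grid: Level 9-16 × Category Minimal = 840-1050 days.

840-1050 days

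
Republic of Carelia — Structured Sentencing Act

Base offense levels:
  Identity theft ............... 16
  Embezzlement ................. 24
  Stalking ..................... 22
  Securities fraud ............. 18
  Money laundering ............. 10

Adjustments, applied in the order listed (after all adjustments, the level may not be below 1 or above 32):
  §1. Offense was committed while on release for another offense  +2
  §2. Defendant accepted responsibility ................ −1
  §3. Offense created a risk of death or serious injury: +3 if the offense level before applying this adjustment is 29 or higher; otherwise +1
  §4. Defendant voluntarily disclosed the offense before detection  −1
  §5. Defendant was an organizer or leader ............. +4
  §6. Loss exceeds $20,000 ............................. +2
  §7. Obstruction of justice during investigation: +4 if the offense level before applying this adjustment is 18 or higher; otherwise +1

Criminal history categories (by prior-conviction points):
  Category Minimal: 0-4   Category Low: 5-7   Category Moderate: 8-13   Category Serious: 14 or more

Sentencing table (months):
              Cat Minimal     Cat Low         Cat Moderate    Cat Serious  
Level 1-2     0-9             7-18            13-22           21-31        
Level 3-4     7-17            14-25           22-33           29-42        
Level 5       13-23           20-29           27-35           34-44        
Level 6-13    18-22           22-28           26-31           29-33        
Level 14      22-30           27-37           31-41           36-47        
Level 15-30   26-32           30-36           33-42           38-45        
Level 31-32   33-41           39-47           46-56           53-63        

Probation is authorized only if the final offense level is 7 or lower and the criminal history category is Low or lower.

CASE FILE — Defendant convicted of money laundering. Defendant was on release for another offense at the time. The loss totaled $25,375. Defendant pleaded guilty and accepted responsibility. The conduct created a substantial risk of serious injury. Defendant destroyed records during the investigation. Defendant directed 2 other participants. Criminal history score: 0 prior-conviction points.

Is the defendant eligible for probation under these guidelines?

Base offense level for money laundering: 10.
§1 applies: 10 + 2 = 12.
§2 applies: 12 − 1 = 11.
§3 applies (level before this adjustment is 11 < 29, so +1): 11 + 1 = 12.
§5 applies: 12 + 4 = 16.
§6 applies: 16 + 2 = 18.
§7 applies (level before this adjustment is 18 ≥ 18, so +4): 18 + 4 = 22.
Final offense level: 22.
Criminal history: 0 prior points → Category Minimal (0-4).
Level 22 falls in the 15-30 band.
Grid: Level 15-30 × Category Minimal = 26-32 months.
Probation check: level 22 > 7 and category Minimal ≤ Low → not eligible.

No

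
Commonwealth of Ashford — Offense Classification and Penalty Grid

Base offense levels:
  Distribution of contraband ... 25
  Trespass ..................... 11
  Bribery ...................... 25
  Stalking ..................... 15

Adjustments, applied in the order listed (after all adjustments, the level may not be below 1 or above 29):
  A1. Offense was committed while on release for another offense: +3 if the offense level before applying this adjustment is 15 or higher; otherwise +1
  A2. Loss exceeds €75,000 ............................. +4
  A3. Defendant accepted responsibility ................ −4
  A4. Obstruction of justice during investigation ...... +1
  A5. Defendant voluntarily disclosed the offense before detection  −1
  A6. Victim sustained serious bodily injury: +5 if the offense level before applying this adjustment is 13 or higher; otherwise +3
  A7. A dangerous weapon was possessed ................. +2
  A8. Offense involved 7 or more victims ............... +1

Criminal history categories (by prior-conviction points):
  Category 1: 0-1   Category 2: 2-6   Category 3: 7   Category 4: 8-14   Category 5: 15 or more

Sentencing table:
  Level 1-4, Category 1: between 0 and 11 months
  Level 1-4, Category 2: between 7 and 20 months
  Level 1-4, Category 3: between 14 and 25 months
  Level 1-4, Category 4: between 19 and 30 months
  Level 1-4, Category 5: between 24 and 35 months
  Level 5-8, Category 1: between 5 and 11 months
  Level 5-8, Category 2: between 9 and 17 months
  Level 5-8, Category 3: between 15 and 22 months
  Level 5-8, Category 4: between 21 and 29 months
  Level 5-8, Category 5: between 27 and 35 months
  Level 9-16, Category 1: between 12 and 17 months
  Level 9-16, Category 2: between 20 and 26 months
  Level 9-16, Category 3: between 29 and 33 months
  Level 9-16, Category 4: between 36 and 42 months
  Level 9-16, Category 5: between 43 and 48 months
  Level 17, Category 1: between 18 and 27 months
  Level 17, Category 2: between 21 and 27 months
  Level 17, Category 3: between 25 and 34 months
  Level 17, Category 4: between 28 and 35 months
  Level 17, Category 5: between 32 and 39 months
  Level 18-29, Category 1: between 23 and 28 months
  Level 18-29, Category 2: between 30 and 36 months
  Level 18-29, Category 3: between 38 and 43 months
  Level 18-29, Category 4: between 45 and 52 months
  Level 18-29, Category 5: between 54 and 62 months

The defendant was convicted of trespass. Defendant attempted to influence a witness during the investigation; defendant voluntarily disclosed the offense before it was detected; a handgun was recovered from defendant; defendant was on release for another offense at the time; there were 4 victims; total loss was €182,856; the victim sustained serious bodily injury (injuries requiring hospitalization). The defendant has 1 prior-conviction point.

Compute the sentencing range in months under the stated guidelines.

23-28 months

Base offense level for trespass: 11.
A1 applies (level before this adjustment is 11 < 15, so +1): 11 + 1 = 12.
A2 applies: 12 + 4 = 16.
A4 applies: 16 + 1 = 17.
A5 applies: 17 − 1 = 16.
A6 applies (level before this adjustment is 16 ≥ 13, so +5): 16 + 5 = 21.
A7 applies: 21 + 2 = 23.
Final offense level: 23.
Criminal history: 1 prior point → Category 1 (0-1).
Level 23 falls in the 18-29 band.
Grid: Level 18-29 × Category 1 = 23-28 months.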